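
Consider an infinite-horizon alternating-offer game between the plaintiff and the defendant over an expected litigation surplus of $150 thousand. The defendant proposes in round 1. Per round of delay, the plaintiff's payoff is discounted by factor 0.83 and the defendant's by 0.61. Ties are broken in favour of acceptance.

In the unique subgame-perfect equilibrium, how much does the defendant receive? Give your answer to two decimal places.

Let x be the defendant's share when the defendant proposes and y be the plaintiff's share when the plaintiff proposes.
The plaintiff accepts iff offered ≥ 0.83·y, so x = 150 − 0.83y. Symmetrically y = 150 − 0.61x.
Substituting: x = 150 − 0.83(150 − 0.61x), giving x(1 − 0.61·0.83) = 150(1 − 0.83).
So x = 150 × 0.17 / 0.4937 ≈ 51.6508, and the plaintiff receives 150 − x ≈ 98.3492.

51.65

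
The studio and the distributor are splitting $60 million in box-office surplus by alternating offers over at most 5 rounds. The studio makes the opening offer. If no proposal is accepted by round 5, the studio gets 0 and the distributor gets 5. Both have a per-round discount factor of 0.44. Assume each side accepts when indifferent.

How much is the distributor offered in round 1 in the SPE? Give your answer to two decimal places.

Round 5 (the studio proposes): the distributor gets 5 if talks fail, so the studio offers 5 and keeps 55.
Round 4 (the distributor proposes): the studio can get 55 next round, worth 0.44 × 55 = 24.2 now, so the distributor offers 24.2, keeping 35.8.
Round 3 (the studio proposes): the distributor can get 35.8 next round, worth 0.44 × 35.8 = 15.752 now. The studio offers 15.752 and keeps 60 − 15.752 = 44.248.
Round 2 (the distributor proposes): the studio can get 44.248 next round, worth 0.44 × 44.248 = 19.46912 now, so the distributor offers 19.46912, keeping 40.53088.
Round 1 (the studio proposes): the distributor can get 40.53088 next round, worth 0.44 × 40.53088 = 17.8335872 now; the studio offers that and keeps 42.1664128.

17.83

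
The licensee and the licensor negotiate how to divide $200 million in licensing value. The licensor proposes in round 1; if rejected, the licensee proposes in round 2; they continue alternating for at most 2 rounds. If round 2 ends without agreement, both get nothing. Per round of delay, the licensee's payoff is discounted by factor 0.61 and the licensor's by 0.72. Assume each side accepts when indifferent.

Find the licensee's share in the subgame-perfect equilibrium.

122

Round 2 (the licensee proposes): rejection yields 0 for the licensor; the licensee offers 0 and keeps 200.
Round 1 (the licensor proposes): the licensee can get 200 next round, worth 0.61 × 200 = 122 now. The licensor offers 122 and keeps 200 − 122 = 78.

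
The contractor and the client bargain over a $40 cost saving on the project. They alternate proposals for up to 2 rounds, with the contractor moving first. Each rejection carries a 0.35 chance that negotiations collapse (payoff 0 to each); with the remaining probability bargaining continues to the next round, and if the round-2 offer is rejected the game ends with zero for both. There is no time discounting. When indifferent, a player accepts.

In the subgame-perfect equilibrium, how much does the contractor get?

14

Round 2 (the client proposes): rejection yields 0 for the contractor; the client offers 0 and keeps 40.
Round 1 (the contractor proposes): rejecting gives the client an expected 0.65 × 40 = 26, so the contractor offers 26, keeping 14.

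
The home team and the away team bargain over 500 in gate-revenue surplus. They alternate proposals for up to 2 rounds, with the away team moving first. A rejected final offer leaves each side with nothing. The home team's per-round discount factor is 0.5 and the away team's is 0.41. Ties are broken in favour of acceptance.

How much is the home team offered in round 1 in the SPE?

250

Round 2 (the home team proposes): rejection yields 0 for the away team; the home team offers 0 and keeps 500.
Round 1 (the away team proposes): the home team can get 500 next round, worth 0.5 × 500 = 250 now, so the away team offers 250, keeping 250.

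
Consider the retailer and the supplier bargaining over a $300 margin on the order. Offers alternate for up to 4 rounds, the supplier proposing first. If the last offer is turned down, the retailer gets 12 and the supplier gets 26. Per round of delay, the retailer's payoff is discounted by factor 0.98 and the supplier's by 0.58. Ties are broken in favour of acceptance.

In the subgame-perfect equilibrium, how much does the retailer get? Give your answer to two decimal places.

Solve by backward induction from round 4.
Round 4 (the retailer proposes): the supplier gets 26 if talks fail, so the retailer offers 26 and keeps 274.
Round 3 (the supplier proposes): the retailer can get 274 next round, worth 0.98 × 274 = 268.52 now, so the supplier offers 268.52, keeping 31.48.
Round 2 (the retailer proposes): the supplier can get 31.48 next round, worth 0.58 × 31.48 = 18.2584 now, so the retailer offers 18.2584, keeping 281.7416.
Round 1 (the supplier proposes): the retailer can get 281.7416 next round, worth 0.98 × 281.7416 = 276.106768 now. The supplier offers 276.106768 and keeps 300 − 276.106768 = 23.893232.

276.11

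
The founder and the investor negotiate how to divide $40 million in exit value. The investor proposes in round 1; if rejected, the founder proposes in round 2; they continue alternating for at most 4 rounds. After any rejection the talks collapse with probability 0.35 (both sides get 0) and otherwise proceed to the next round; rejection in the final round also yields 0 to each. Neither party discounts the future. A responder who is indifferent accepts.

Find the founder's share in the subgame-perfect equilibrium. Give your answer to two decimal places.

20.09

Round 4 (the founder proposes): the investor will accept anything ≥ 0, so the founder offers 0 and keeps 40.
Round 3 (the investor proposes): rejecting gives the founder an expected 0.65 × 40 = 26. The investor offers 26 and keeps 40 − 26 = 14.
Round 2 (the founder proposes): rejecting gives the investor an expected 0.65 × 14 = 9.1, so the founder offers 9.1, keeping 30.9.
Round 1 (the investor proposes): rejecting gives the founder an expected 0.65 × 30.9 = 20.085; the investor offers that and keeps 19.915.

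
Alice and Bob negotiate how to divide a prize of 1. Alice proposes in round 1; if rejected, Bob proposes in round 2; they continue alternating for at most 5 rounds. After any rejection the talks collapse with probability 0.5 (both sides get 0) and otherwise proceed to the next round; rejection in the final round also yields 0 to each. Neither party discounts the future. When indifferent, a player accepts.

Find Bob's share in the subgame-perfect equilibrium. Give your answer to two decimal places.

Round 5 (Alice proposes): rejection yields 0 for Bob; Alice offers 0 and keeps 1.
Round 4 (Bob proposes): rejecting gives Alice an expected 0.5 × 1 = 0.5, so Bob offers 0.5, keeping 0.5.
Round 3 (Alice proposes): rejecting gives Bob an expected 0.5 × 0.5 = 0.25, so Alice offers 0.25, keeping 0.75.
Round 2 (Bob proposes): rejecting gives Alice an expected 0.5 × 0.75 = 0.375. Bob offers 0.375 and keeps 1 − 0.375 = 0.625.
Round 1 (Alice proposes): rejecting gives Bob an expected 0.5 × 0.625 = 0.3125, so Alice offers 0.3125, keeping 0.6875.

0.31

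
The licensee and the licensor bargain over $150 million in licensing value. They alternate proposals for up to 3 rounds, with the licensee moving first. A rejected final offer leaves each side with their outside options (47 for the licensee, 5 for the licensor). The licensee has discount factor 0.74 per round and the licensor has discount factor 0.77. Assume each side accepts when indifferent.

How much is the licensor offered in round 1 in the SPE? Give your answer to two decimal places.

32.88

Solve by backward induction from round 3.
Round 3 (the licensee proposes): the licensor gets 5 if talks fail, so the licensee offers 5 and keeps 145.
Round 2 (the licensor proposes): the licensee can get 145 next round, worth 0.74 × 145 = 107.3 now. The licensor offers 107.3 and keeps 150 − 107.3 = 42.7.
Round 1 (the licensee proposes): the licensor can get 42.7 next round, worth 0.77 × 42.7 = 32.879 now; the licensee offers that and keeps 117.121.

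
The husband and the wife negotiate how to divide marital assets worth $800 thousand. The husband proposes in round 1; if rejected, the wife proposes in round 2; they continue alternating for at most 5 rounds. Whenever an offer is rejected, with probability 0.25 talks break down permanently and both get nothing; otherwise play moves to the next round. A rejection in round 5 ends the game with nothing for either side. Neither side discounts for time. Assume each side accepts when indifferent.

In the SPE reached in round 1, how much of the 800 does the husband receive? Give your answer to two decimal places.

565.63

By backward induction:
Round 5 (the husband proposes): the wife will accept anything ≥ 0, so the husband offers 0 and keeps 800.
Round 4 (the wife proposes): rejecting gives the husband an expected 0.75 × 800 = 600. The wife offers 600 and keeps 800 − 600 = 200.
Round 3 (the husband proposes): rejecting gives the wife an expected 0.75 × 200 = 150, so the husband offers 150, keeping 650.
Round 2 (the wife proposes): rejecting gives the husband an expected 0.75 × 650 = 487.5. The wife offers 487.5 and keeps 800 − 487.5 = 312.5.
Round 1 (the husband proposes): rejecting gives the wife an expected 0.75 × 312.5 = 234.375. The husband offers 234.375 and keeps 800 − 234.375 = 565.625.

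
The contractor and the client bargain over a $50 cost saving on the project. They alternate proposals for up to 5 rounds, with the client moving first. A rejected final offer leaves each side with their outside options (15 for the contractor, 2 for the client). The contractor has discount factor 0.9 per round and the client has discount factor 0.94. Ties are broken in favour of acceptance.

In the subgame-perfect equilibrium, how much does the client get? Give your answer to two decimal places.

Round 5 (the client proposes): the contractor gets 15 if talks fail, so the client offers 15 and keeps 35.
Round 4 (the contractor proposes): the client can get 35 next round, worth 0.94 × 35 = 32.9 now, so the contractor offers 32.9, keeping 17.1.
Round 3 (the client proposes): the contractor can get 17.1 next round, worth 0.9 × 17.1 = 15.39 now, so the client offers 15.39, keeping 34.61.
Round 2 (the contractor proposes): the client can get 34.61 next round, worth 0.94 × 34.61 = 32.5334 now, so the contractor offers 32.5334, keeping 17.4666.
Round 1 (the client proposes): the contractor can get 17.4666 next round, worth 0.9 × 17.4666 = 15.71994 now, so the client offers 15.71994, keeping 34.28006.

34.28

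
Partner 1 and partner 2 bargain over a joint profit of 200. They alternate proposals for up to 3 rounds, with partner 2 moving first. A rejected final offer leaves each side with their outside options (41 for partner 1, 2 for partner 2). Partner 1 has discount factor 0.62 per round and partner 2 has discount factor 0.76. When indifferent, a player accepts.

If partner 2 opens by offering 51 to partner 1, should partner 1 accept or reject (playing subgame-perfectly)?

Round 3 (partner 2 proposes): partner 1 gets 41 if talks fail, so partner 2 offers 41 and keeps 159.
Round 2 (partner 1 proposes): partner 2 can get 159 next round, worth 0.76 × 159 = 120.84 now; partner 1 offers that and keeps 79.16.
So by rejecting in round 1, partner 1 gets 79.16 next round, worth 0.62 × 79.16 = 49.0792 now.
Offer 51 ≥ 49.0792, so partner 1 accepts.

Accept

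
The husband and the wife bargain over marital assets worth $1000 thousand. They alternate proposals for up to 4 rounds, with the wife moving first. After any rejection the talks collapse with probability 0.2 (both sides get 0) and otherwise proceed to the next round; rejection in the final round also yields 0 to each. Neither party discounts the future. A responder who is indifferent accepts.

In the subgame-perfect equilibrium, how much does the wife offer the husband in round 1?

Round 4 (the husband proposes): the wife will accept anything ≥ 0, so the husband offers 0 and keeps 1000.
Round 3 (the wife proposes): rejecting gives the husband an expected 0.8 × 1000 = 800. The wife offers 800 and keeps 1000 − 800 = 200.
Round 2 (the husband proposes): rejecting gives the wife an expected 0.8 × 200 = 160, so the husband offers 160, keeping 840.
Round 1 (the wife proposes): rejecting gives the husband an expected 0.8 × 840 = 672; the wife offers that and keeps 328.

672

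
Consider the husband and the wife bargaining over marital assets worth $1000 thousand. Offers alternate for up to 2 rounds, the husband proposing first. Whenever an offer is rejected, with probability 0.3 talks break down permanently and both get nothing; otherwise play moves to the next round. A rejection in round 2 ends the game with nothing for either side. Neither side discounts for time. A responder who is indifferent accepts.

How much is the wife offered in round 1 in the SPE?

700

By backward induction:
Round 2 (the wife proposes): rejection yields 0 for the husband; the wife offers 0 and keeps 1000.
Round 1 (the husband proposes): rejecting gives the wife an expected 0.7 × 1000 = 700. The husband offers 700 and keeps 1000 − 700 = 300.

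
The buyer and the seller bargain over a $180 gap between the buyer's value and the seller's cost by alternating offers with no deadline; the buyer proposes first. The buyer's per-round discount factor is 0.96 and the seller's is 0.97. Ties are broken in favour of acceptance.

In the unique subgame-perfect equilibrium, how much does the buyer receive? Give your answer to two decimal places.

Let x be the buyer's share when the buyer proposes and y be the seller's share when the seller proposes.
The seller accepts iff offered ≥ 0.97·y, so x = 180 − 0.97y. Symmetrically y = 180 − 0.96x.
Substituting: x = 180 − 0.97(180 − 0.96x), giving x(1 − 0.96·0.97) = 180(1 − 0.97).
So x = 180 × 0.03 / 0.0688 ≈ 78.4884, and the seller receives 180 − x ≈ 101.5116.

78.49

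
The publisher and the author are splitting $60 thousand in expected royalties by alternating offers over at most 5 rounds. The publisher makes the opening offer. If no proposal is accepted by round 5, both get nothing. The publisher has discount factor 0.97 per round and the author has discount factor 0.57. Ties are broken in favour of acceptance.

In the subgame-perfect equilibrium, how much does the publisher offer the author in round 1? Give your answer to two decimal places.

1.59

Round 5 (the publisher proposes): rejection yields 0 for the author; the publisher offers 0 and keeps 60.
Round 4 (the author proposes): the publisher can get 60 next round, worth 0.97 × 60 = 58.2 now. The author offers 58.2 and keeps 60 − 58.2 = 1.8.
Round 3 (the publisher proposes): the author can get 1.8 next round, worth 0.57 × 1.8 = 1.026 now; the publisher offers that and keeps 58.974.
Round 2 (the author proposes): the publisher can get 58.974 next round, worth 0.97 × 58.974 = 57.20478 now, so the author offers 57.20478, keeping 2.79522.
Round 1 (the publisher proposes): the author can get 2.79522 next round, worth 0.57 × 2.79522 = 1.5932754 now; the publisher offers that and keeps 58.4067246.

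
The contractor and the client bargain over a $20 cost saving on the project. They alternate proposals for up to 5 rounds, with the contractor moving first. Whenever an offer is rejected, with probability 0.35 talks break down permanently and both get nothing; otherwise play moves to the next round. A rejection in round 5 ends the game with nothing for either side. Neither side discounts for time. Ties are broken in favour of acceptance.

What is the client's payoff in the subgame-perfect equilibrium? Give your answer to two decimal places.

6.47

Round 5 (the contractor proposes): the client will accept anything ≥ 0, so the contractor offers 0 and keeps 20.
Round 4 (the client proposes): rejecting gives the contractor an expected 0.65 × 20 = 13, so the client offers 13, keeping 7.
Round 3 (the contractor proposes): rejecting gives the client an expected 0.65 × 7 = 4.55, so the contractor offers 4.55, keeping 15.45.
Round 2 (the client proposes): rejecting gives the contractor an expected 0.65 × 15.45 = 10.0425, so the client offers 10.0425, keeping 9.9575.
Round 1 (the contractor proposes): rejecting gives the client an expected 0.65 × 9.9575 = 6.472375; the contractor offers that and keeps 13.527625.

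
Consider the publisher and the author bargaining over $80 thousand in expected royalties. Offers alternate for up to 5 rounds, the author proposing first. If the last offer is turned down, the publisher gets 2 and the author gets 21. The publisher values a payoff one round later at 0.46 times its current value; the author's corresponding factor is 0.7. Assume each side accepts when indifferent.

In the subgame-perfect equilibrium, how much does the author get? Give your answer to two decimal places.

65.20

Work backward from the last round.
Round 5 (the author proposes): the publisher gets 2 if talks fail, so the author offers 2 and keeps 78.
Round 4 (the publisher proposes): the author can get 78 next round, worth 0.7 × 78 = 54.6 now; the publisher offers that and keeps 25.4.
Round 3 (the author proposes): the publisher can get 25.4 next round, worth 0.46 × 25.4 = 11.684 now. The author offers 11.684 and keeps 80 − 11.684 = 68.316.
Round 2 (the publisher proposes): the author can get 68.316 next round, worth 0.7 × 68.316 = 47.8212 now. The publisher offers 47.8212 and keeps 80 − 47.8212 = 32.1788.
Round 1 (the author proposes): the publisher can get 32.1788 next round, worth 0.46 × 32.1788 = 14.802248 now; the author offers that and keeps 65.197752.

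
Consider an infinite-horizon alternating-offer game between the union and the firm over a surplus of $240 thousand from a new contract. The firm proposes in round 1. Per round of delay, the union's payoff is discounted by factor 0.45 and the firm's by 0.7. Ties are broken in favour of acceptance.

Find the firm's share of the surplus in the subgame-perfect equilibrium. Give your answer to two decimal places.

192.70

When the firm proposes, the union accepts any offer worth at least 0.45 times what the union would get by proposing next round; and vice versa.
This gives x = 240 − 0.45y and y = 240 − 0.7x, where x and y are each side's share when it proposes.
Hence (1 − 0.45·0.7)x = 240(1 − 0.45), i.e. 0.685·x = 132.
x ≈ 192.7007; the union's share is 240 − x ≈ 47.2993.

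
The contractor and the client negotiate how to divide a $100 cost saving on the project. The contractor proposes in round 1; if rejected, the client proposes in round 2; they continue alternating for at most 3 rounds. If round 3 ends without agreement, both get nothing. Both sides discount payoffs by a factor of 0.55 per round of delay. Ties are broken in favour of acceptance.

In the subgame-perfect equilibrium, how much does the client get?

24.75

Round 3 (the contractor proposes): the client will accept anything ≥ 0, so the contractor offers 0 and keeps 100.
Round 2 (the client proposes): the contractor can get 100 next round, worth 0.55 × 100 = 55 now. The client offers 55 and keeps 100 − 55 = 45.
Round 1 (the contractor proposes): the client can get 45 next round, worth 0.55 × 45 = 24.75 now; the contractor offers that and keeps 75.25.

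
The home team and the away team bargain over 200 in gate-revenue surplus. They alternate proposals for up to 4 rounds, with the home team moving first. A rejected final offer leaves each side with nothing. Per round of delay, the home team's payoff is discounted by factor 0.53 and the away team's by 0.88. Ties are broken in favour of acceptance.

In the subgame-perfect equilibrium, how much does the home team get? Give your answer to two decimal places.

Round 4 (the away team proposes): rejection yields 0 for the home team; the away team offers 0 and keeps 200.
Round 3 (the home team proposes): the away team can get 200 next round, worth 0.88 × 200 = 176 now. The home team offers 176 and keeps 200 − 176 = 24.
Round 2 (the away team proposes): the home team can get 24 next round, worth 0.53 × 24 = 12.72 now; the away team offers that and keeps 187.28.
Round 1 (the home team proposes): the away team can get 187.28 next round, worth 0.88 × 187.28 = 164.8064 now, so the home team offers 164.8064, keeping 35.1936.

35.19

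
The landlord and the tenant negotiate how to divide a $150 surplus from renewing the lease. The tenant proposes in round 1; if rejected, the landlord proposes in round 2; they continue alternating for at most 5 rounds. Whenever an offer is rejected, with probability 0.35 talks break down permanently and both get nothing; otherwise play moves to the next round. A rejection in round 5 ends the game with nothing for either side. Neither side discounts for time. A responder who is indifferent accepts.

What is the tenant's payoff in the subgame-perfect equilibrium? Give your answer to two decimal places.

Round 5 (the tenant proposes): rejection yields 0 for the landlord; the tenant offers 0 and keeps 150.
Round 4 (the landlord proposes): rejecting gives the tenant an expected 0.65 × 150 = 97.5. The landlord offers 97.5 and keeps 150 − 97.5 = 52.5.
Round 3 (the tenant proposes): rejecting gives the landlord an expected 0.65 × 52.5 = 34.125; the tenant offers that and keeps 115.875.
Round 2 (the landlord proposes): rejecting gives the tenant an expected 0.65 × 115.875 = 75.31875, so the landlord offers 75.31875, keeping 74.68125.
Round 1 (the tenant proposes): rejecting gives the landlord an expected 0.65 × 74.68125 = 48.5428125; the tenant offers that and keeps 101.4571875.

101.46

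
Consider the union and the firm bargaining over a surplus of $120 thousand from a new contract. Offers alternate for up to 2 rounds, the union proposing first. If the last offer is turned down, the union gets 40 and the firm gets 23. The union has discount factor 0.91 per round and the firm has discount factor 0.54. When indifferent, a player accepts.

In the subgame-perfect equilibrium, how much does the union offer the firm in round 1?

Round 2 (the firm proposes): the union gets 40 if talks fail, so the firm offers 40 and keeps 80.
Round 1 (the union proposes): the firm can get 80 next round, worth 0.54 × 80 = 43.2 now, so the union offers 43.2, keeping 76.8.

43.2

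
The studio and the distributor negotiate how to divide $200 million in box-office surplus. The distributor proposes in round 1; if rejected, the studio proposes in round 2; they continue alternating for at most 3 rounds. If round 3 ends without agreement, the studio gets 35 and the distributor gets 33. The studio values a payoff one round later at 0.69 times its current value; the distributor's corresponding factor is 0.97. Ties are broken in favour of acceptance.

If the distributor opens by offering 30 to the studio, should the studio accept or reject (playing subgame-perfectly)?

Round 3 (the distributor proposes): the studio gets 35 if talks fail, so the distributor offers 35 and keeps 165.
Round 2 (the studio proposes): the distributor can get 165 next round, worth 0.97 × 165 = 160.05 now. The studio offers 160.05 and keeps 200 − 160.05 = 39.95.
So by rejecting in round 1, the studio gets 39.95 next round, worth 0.69 × 39.95 = 27.5655 now.
Offer 30 ≥ 27.5655, so the studio accepts.

Accept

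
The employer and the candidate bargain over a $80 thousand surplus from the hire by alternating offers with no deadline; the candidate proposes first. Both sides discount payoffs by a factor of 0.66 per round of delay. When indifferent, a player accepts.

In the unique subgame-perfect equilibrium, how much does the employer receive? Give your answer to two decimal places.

When the candidate proposes, the employer accepts any offer worth at least 0.66 times what the employer would get by proposing next round; and vice versa.
This gives x = 80 − 0.66y and y = 80 − 0.66x, where x and y are each side's share when it proposes.
Hence (1 − 0.66·0.66)x = 80(1 − 0.66), i.e. 0.5644·x = 27.2.
x ≈ 48.1928; the employer's share is 80 − x ≈ 31.8072.

31.81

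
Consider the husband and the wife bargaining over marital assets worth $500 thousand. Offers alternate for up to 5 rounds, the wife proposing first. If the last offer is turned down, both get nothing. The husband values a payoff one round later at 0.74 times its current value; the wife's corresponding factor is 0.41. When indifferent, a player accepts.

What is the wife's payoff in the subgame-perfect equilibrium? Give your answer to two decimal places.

Round 5 (the wife proposes): the husband will accept anything ≥ 0, so the wife offers 0 and keeps 500.
Round 4 (the husband proposes): the wife can get 500 next round, worth 0.41 × 500 = 205 now, so the husband offers 205, keeping 295.
Round 3 (the wife proposes): the husband can get 295 next round, worth 0.74 × 295 = 218.3 now. The wife offers 218.3 and keeps 500 − 218.3 = 281.7.
Round 2 (the husband proposes): the wife can get 281.7 next round, worth 0.41 × 281.7 = 115.497 now; the husband offers that and keeps 384.503.
Round 1 (the wife proposes): the husband can get 384.503 next round, worth 0.74 × 384.503 = 284.53222 now; the wife offers that and keeps 215.46778.

215.47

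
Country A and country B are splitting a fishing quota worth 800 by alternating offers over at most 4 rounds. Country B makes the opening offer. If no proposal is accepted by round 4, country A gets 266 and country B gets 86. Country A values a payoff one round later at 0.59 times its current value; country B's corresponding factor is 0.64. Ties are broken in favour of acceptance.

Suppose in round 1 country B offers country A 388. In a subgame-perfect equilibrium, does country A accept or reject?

Accept

Work out country A's continuation value if the offer is rejected.
Round 4 (country A proposes): country B gets 86 if talks fail, so country A offers 86 and keeps 714.
Round 3 (country B proposes): country A can get 714 next round, worth 0.59 × 714 = 421.26 now; country B offers that and keeps 378.74.
Round 2 (country A proposes): country B can get 378.74 next round, worth 0.64 × 378.74 = 242.3936 now, so country A offers 242.3936, keeping 557.6064.
So by rejecting in round 1, country A gets 557.6064 next round, worth 0.59 × 557.6064 = 328.987776 now.
Offer 388 ≥ 328.987776, so country A accepts.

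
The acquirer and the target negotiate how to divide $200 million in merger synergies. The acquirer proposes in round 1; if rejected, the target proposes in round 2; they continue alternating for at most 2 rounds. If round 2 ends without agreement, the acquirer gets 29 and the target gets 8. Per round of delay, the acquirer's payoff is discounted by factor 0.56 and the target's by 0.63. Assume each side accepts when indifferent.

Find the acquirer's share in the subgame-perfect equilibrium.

92.27

Solve by backward induction from round 2.
Round 2 (the target proposes): the acquirer gets 29 if talks fail, so the target offers 29 and keeps 171.
Round 1 (the acquirer proposes): the target can get 171 next round, worth 0.63 × 171 = 107.73 now, so the acquirer offers 107.73, keeping 92.27.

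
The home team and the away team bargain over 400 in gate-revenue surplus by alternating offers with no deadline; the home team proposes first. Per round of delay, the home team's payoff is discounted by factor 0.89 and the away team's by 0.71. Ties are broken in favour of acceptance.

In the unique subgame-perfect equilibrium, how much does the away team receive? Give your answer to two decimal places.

84.87

When the home team proposes, the away team accepts any offer worth at least 0.71 times what the away team would get by proposing next round; and vice versa.
This gives x = 400 − 0.71y and y = 400 − 0.89x, where x and y are each side's share when it proposes.
Hence (1 − 0.71·0.89)x = 400(1 − 0.71), i.e. 0.3681·x = 116.
x ≈ 315.1318; the away team's share is 400 − x ≈ 84.8682.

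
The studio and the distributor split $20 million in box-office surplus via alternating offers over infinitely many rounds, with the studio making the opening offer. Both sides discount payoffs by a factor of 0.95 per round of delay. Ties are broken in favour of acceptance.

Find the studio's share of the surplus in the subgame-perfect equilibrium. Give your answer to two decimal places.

In a stationary SPE each proposer offers the other exactly their discounted continuation value.
If the studio keeps x when proposing and the distributor keeps y when proposing, then x = 20 − 0.95y and y = 20 − 0.95x.
Solving: x = 20(1 − 0.95) / (1 − 0.95·0.95) = 1 / 0.0975 ≈ 10.2564.
The distributor gets 20 − 10.2564 ≈ 9.7436.

10.26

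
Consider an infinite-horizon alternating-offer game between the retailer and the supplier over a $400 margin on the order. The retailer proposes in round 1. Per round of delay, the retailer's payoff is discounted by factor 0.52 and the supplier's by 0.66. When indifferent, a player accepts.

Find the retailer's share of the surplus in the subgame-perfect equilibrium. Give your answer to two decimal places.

207.06

When the retailer proposes, the supplier accepts any offer worth at least 0.66 times what the supplier would get by proposing next round; and vice versa.
This gives x = 400 − 0.66y and y = 400 − 0.52x, where x and y are each side's share when it proposes.
Hence (1 − 0.66·0.52)x = 400(1 − 0.66), i.e. 0.6568·x = 136.
x ≈ 207.0646; the supplier's share is 400 − x ≈ 192.9354.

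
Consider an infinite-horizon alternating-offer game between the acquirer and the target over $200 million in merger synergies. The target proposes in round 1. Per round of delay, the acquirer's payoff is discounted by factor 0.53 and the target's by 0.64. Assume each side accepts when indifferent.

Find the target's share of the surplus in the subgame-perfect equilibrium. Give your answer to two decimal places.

When the target proposes, the acquirer accepts any offer worth at least 0.53 times what the acquirer would get by proposing next round; and vice versa.
This gives x = 200 − 0.53y and y = 200 − 0.64x, where x and y are each side's share when it proposes.
Hence (1 − 0.53·0.64)x = 200(1 − 0.53), i.e. 0.6608·x = 94.
x ≈ 142.2518; the acquirer's share is 200 − x ≈ 57.7482.

142.25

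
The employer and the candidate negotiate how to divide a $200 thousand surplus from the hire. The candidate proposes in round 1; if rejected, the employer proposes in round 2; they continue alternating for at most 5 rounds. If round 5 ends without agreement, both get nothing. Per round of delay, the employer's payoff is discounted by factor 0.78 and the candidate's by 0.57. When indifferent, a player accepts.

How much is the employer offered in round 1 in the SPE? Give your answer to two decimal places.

96.90

Solve by backward induction from round 5.
Round 5 (the candidate proposes): the employer will accept anything ≥ 0, so the candidate offers 0 and keeps 200.
Round 4 (the employer proposes): the candidate can get 200 next round, worth 0.57 × 200 = 114 now. The employer offers 114 and keeps 200 − 114 = 86.
Round 3 (the candidate proposes): the employer can get 86 next round, worth 0.78 × 86 = 67.08 now; the candidate offers that and keeps 132.92.
Round 2 (the employer proposes): the candidate can get 132.92 next round, worth 0.57 × 132.92 = 75.7644 now; the employer offers that and keeps 124.2356.
Round 1 (the candidate proposes): the employer can get 124.2356 next round, worth 0.78 × 124.2356 = 96.903768 now; the candidate offers that and keeps 103.096232.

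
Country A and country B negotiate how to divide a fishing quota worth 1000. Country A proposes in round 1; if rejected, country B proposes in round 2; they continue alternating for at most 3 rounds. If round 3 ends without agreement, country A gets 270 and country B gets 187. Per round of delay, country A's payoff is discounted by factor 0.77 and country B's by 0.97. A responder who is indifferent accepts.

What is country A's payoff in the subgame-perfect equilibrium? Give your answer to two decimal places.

637.23

By backward induction:
Round 3 (country A proposes): country B gets 187 if talks fail, so country A offers 187 and keeps 813.
Round 2 (country B proposes): country A can get 813 next round, worth 0.77 × 813 = 626.01 now, so country B offers 626.01, keeping 373.99.
Round 1 (country A proposes): country B can get 373.99 next round, worth 0.97 × 373.99 = 362.7703 now; country A offers that and keeps 637.2297.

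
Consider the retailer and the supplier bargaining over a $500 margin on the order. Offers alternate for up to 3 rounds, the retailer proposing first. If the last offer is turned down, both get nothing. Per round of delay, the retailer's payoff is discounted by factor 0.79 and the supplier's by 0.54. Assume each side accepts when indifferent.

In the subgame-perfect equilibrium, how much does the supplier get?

Solve by backward induction from round 3.
Round 3 (the retailer proposes): the supplier will accept anything ≥ 0, so the retailer offers 0 and keeps 500.
Round 2 (the supplier proposes): the retailer can get 500 next round, worth 0.79 × 500 = 395 now. The supplier offers 395 and keeps 500 − 395 = 105.
Round 1 (the retailer proposes): the supplier can get 105 next round, worth 0.54 × 105 = 56.7 now; the retailer offers that and keeps 443.3.

56.7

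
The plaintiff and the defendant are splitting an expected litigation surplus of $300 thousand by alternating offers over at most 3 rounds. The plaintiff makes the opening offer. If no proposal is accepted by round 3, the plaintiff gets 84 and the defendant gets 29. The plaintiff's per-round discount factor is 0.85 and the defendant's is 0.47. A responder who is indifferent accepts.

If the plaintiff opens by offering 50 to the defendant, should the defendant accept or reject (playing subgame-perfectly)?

Accept

Round 3 (the plaintiff proposes): the defendant gets 29 if talks fail, so the plaintiff offers 29 and keeps 271.
Round 2 (the defendant proposes): the plaintiff can get 271 next round, worth 0.85 × 271 = 230.35 now; the defendant offers that and keeps 69.65.
So by rejecting in round 1, the defendant gets 69.65 next round, worth 0.47 × 69.65 = 32.7355 now.
Offer 50 ≥ 32.7355, so the defendant accepts.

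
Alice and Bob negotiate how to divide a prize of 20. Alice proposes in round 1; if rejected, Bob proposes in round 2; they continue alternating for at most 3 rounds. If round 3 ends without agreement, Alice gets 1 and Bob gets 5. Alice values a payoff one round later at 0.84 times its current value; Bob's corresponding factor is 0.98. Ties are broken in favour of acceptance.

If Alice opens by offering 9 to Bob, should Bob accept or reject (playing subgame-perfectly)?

Round 3 (Alice proposes): Bob gets 5 if talks fail, so Alice offers 5 and keeps 15.
Round 2 (Bob proposes): Alice can get 15 next round, worth 0.84 × 15 = 12.6 now, so Bob offers 12.6, keeping 7.4.
So by rejecting in round 1, Bob gets 7.4 next round, worth 0.98 × 7.4 = 7.252 now.
Offer 9 ≥ 7.252, so Bob accepts.

Accept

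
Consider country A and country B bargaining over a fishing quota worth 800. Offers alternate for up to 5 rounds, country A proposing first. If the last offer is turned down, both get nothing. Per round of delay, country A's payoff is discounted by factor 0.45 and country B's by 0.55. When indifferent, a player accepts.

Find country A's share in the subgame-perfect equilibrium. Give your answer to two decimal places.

498.11

Solve by backward induction from round 5.
Round 5 (country A proposes): country B will accept anything ≥ 0, so country A offers 0 and keeps 800.
Round 4 (country B proposes): country A can get 800 next round, worth 0.45 × 800 = 360 now; country B offers that and keeps 440.
Round 3 (country A proposes): country B can get 440 next round, worth 0.55 × 440 = 242 now. Country A offers 242 and keeps 800 − 242 = 558.
Round 2 (country B proposes): country A can get 558 next round, worth 0.45 × 558 = 251.1 now; country B offers that and keeps 548.9.
Round 1 (country A proposes): country B can get 548.9 next round, worth 0.55 × 548.9 = 301.895 now, so country A offers 301.895, keeping 498.105.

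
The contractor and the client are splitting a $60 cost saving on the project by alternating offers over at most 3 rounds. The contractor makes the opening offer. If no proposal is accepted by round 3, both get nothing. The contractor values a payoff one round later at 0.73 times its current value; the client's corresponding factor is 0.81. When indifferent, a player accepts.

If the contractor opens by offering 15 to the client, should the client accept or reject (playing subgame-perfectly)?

Round 3 (the contractor proposes): the client will accept anything ≥ 0, so the contractor offers 0 and keeps 60.
Round 2 (the client proposes): the contractor can get 60 next round, worth 0.73 × 60 = 43.8 now; the client offers that and keeps 16.2.
So by rejecting in round 1, the client gets 16.2 next round, worth 0.81 × 16.2 = 13.122 now.
Offer 15 ≥ 13.122, so the client accepts.

Accept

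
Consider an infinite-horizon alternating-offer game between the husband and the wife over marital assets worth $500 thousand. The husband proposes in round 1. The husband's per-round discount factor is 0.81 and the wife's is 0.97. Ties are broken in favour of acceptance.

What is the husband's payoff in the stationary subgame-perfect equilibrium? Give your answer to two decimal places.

Let x be the husband's share when the husband proposes and y be the wife's share when the wife proposes.
The wife accepts iff offered ≥ 0.97·y, so x = 500 − 0.97y. Symmetrically y = 500 − 0.81x.
Substituting: x = 500 − 0.97(500 − 0.81x), giving x(1 − 0.81·0.97) = 500(1 − 0.97).
So x = 500 × 0.03 / 0.2143 ≈ 69.9953, and the wife receives 500 − x ≈ 430.0047.

70.00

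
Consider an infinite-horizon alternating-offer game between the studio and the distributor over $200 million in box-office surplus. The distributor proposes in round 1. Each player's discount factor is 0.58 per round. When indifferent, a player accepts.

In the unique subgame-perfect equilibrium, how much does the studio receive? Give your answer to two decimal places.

73.42

In a stationary SPE each proposer offers the other exactly their discounted continuation value.
If the distributor keeps x when proposing and the studio keeps y when proposing, then x = 200 − 0.58y and y = 200 − 0.58x.
Solving: x = 200(1 − 0.58) / (1 − 0.58·0.58) = 84 / 0.6636 ≈ 126.5823.
The studio gets 200 − 126.5823 ≈ 73.4177.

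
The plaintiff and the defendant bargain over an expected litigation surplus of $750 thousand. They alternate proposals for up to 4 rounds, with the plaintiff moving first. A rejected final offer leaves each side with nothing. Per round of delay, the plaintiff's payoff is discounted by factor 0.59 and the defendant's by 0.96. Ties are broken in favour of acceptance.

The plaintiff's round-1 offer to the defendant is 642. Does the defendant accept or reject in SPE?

Work out the defendant's continuation value if the offer is rejected.
Round 4 (the defendant proposes): rejection yields 0 for the plaintiff; the defendant offers 0 and keeps 750.
Round 3 (the plaintiff proposes): the defendant can get 750 next round, worth 0.96 × 750 = 720 now; the plaintiff offers that and keeps 30.
Round 2 (the defendant proposes): the plaintiff can get 30 next round, worth 0.59 × 30 = 17.7 now. The defendant offers 17.7 and keeps 750 − 17.7 = 732.3.
So by rejecting in round 1, the defendant gets 732.3 next round, worth 0.96 × 732.3 = 703.008 now.
Offer 642 < 703.008, so the defendant rejects.

Reject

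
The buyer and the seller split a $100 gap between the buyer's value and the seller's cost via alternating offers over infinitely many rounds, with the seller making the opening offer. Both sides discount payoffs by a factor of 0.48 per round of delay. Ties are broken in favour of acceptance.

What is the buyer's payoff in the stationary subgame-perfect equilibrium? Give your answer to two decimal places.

Let x be the seller's share when the seller proposes and y be the buyer's share when the buyer proposes.
The buyer accepts iff offered ≥ 0.48·y, so x = 100 − 0.48y. Symmetrically y = 100 − 0.48x.
Substituting: x = 100 − 0.48(100 − 0.48x), giving x(1 − 0.48·0.48) = 100(1 − 0.48).
So x = 100 × 0.52 / 0.7696 ≈ 67.5676, and the buyer receives 100 − x ≈ 32.4324.

32.43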